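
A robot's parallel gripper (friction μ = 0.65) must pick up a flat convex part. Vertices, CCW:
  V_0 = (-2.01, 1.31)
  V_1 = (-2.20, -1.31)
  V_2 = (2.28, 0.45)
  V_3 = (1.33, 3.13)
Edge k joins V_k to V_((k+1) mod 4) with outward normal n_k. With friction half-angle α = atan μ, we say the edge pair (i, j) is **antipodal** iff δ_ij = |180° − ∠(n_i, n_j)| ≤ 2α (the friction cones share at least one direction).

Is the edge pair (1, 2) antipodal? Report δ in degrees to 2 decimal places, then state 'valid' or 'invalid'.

δ = 91.93°, invalid

α = atan 0.65 = 33.02°;  2α = 66.05°
edge 1: e_1 = (+4.48, +1.76);  n_1 = (+0.3657, -0.9308)
edge 2: e_2 = (-0.95, +2.68);  n_2 = (+0.9425, +0.3341)
∠(n_1, n_2) = 88.07°
δ = |180° − 88.07°| = 91.93°
91.93° > 2α = 66.05°  →  invalid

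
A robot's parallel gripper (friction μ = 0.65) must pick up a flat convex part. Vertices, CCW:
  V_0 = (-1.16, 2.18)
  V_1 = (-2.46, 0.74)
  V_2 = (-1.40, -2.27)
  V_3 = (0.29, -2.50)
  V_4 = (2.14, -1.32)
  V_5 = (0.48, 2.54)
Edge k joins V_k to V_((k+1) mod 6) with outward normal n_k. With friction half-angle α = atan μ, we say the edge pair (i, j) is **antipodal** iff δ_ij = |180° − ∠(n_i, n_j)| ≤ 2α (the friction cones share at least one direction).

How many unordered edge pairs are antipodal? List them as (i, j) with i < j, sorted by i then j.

count = 7; pairs: (0,2), (0,3), (0,4), (1,4), (2,4), (2,5), (3,5)

α = atan 0.65 = 33.02°;  2α = 66.05°
n_0 = (-0.7423, +0.6701)
n_1 = (-0.9432, -0.3322)
n_2 = (-0.1349, -0.9909)
n_3 = (+0.5378, -0.8431)
n_4 = (+0.9187, +0.3951)
n_5 = (-0.2144, +0.9767)
  (0,1): δ = 118.52°  ·
  (0,2): δ = 55.68°  ✓
  (0,3): δ = 15.39°  ✓
  (0,4): δ = 65.35°  ✓
  (0,5): δ = 144.46°  ·
  (1,2): δ = 117.15°  ·
  (1,3): δ = 76.87°  ·
  (1,4): δ = 3.87°  ✓
  (1,5): δ = 82.98°  ·
  (2,3): δ = 139.72°  ·
  (2,4): δ = 58.98°  ✓
  (2,5): δ = 20.13°  ✓
  (3,4): δ = 99.26°  ·
  (3,5): δ = 20.15°  ✓
  (4,5): δ = 100.89°  ·
antipodal pairs: 7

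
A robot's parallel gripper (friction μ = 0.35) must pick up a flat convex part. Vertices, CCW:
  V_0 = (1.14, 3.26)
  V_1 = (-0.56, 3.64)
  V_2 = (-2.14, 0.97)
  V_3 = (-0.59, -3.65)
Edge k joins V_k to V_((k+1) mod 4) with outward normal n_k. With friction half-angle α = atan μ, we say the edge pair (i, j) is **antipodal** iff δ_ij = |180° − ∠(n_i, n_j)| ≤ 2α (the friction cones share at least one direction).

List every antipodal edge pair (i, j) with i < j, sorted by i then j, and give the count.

count = 2; pairs: (1,3), (2,3)

α = atan 0.35 = 19.29°;  2α = 38.58°
n_0 = (+0.2181, +0.9759)
n_1 = (-0.8606, +0.5093)
n_2 = (-0.9481, -0.3181)
n_3 = (+0.9701, -0.2429)
  (0,1): δ = 108.02°  ·
  (0,2): δ = 58.85°  ·
  (0,3): δ = 88.54°  ·
  (1,2): δ = 130.84°  ·
  (1,3): δ = 16.56°  ✓
  (2,3): δ = 32.60°  ✓
antipodal pairs: 2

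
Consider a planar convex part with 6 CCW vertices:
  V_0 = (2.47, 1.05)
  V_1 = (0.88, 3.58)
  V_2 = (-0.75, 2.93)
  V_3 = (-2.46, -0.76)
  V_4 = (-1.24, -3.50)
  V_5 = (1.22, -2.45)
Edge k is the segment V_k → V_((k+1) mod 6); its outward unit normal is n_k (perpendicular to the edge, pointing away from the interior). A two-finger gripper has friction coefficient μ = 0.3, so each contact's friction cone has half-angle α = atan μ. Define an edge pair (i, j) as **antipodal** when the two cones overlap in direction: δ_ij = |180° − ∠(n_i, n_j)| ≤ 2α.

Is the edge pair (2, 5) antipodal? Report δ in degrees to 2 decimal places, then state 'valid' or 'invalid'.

δ = 5.21°, valid

α = atan 0.3 = 16.70°;  2α = 33.40°
edge 2: e_2 = (-1.71, -3.69);  n_2 = (-0.9073, +0.4205)
edge 5: e_5 = (+1.25, +3.50);  n_5 = (+0.9417, -0.3363)
∠(n_2, n_5) = 174.79°
δ = |180° − 174.79°| = 5.21°
5.21° ≤ 2α = 33.40°  →  valid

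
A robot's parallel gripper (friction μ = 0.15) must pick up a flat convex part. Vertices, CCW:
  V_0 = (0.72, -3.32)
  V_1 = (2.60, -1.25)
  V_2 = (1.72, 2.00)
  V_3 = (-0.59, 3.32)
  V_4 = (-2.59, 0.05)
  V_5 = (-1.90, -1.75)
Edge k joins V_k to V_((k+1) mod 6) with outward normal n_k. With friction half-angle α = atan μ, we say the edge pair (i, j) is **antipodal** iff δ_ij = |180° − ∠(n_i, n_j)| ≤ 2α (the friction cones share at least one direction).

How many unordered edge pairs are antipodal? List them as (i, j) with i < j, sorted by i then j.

count = 3; pairs: (0,3), (1,4), (2,5)

α = atan 0.15 = 8.53°;  2α = 17.06°
n_0 = (+0.7403, -0.6723)
n_1 = (+0.9652, +0.2614)
n_2 = (+0.4961, +0.8682)
n_3 = (-0.8531, +0.5218)
n_4 = (-0.9337, -0.3579)
n_5 = (-0.5140, -0.8578)
  (0,1): δ = 122.60°  ·
  (0,2): δ = 77.50°  ·
  (0,3): δ = 10.80°  ✓
  (0,4): δ = 63.22°  ·
  (0,5): δ = 101.31°  ·
  (1,2): δ = 134.90°  ·
  (1,3): δ = 46.60°  ·
  (1,4): δ = 5.82°  ✓
  (1,5): δ = 43.92°  ·
  (2,3): δ = 91.71°  ·
  (2,4): δ = 39.28°  ·
  (2,5): δ = 1.19°  ✓
  (3,4): δ = 127.58°  ·
  (3,5): δ = 89.48°  ·
  (4,5): δ = 141.91°  ·
antipodal pairs: 3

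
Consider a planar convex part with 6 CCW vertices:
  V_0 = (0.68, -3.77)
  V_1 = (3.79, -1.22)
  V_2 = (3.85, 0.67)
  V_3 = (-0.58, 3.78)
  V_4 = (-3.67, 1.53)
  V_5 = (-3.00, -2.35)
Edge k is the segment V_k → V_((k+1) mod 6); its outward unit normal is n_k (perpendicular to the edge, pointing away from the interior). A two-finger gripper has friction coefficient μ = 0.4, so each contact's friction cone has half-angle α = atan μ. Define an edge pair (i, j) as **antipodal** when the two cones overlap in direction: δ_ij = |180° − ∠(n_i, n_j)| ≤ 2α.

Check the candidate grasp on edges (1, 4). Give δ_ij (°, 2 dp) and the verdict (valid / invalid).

α = atan 0.4 = 21.80°;  2α = 43.60°
edge 1: e_1 = (+0.06, +1.89);  n_1 = (+0.9995, -0.0317)
edge 4: e_4 = (+0.67, -3.88);  n_4 = (-0.9854, -0.1702)
∠(n_1, n_4) = 168.38°
δ = |180° − 168.38°| = 11.62°
11.62° ≤ 2α = 43.60°  →  valid

δ = 11.62°, valid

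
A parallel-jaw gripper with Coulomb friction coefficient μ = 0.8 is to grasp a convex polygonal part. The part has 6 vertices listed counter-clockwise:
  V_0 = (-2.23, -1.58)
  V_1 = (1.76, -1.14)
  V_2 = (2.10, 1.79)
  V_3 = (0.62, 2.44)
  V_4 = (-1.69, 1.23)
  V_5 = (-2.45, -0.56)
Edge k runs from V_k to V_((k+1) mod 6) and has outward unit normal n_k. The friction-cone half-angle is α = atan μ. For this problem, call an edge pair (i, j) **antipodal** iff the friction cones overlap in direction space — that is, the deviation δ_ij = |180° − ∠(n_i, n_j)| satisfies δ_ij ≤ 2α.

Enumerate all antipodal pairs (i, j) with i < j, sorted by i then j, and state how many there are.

α = atan 0.8 = 38.66°;  2α = 77.32°
n_0 = (+0.1096, -0.9940)
n_1 = (+0.9933, -0.1153)
n_2 = (+0.4021, +0.9156)
n_3 = (-0.4640, +0.8858)
n_4 = (-0.9205, +0.3908)
n_5 = (-0.9775, -0.2108)
  (0,1): δ = 102.91°  ·
  (0,2): δ = 30.00°  ✓
  (0,3): δ = 21.35°  ✓
  (0,4): δ = 60.70°  ✓
  (0,5): δ = 95.88°  ·
  (1,2): δ = 107.09°  ·
  (1,3): δ = 55.73°  ✓
  (1,4): δ = 16.39°  ✓
  (1,5): δ = 18.79°  ✓
  (2,3): δ = 128.64°  ·
  (2,4): δ = 89.29°  ·
  (2,5): δ = 54.12°  ✓
  (3,4): δ = 140.65°  ·
  (3,5): δ = 105.47°  ·
  (4,5): δ = 144.82°  ·
antipodal pairs: 7

count = 7; pairs: (0,2), (0,3), (0,4), (1,3), (1,4), (1,5), (2,5)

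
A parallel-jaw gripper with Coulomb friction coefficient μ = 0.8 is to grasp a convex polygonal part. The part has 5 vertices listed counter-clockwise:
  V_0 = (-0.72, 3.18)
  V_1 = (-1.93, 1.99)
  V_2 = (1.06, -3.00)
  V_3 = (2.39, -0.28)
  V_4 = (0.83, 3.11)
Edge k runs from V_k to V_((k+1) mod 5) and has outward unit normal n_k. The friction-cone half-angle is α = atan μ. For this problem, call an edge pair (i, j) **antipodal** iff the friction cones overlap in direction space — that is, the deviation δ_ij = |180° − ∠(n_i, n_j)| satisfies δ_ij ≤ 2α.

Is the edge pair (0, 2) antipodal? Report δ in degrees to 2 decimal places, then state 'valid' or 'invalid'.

δ = 19.42°, valid

α = atan 0.8 = 38.66°;  2α = 77.32°
edge 0: e_0 = (-1.21, -1.19);  n_0 = (-0.7012, +0.7130)
edge 2: e_2 = (+1.33, +2.72);  n_2 = (+0.8984, -0.4393)
∠(n_0, n_2) = 160.58°
δ = |180° − 160.58°| = 19.42°
19.42° ≤ 2α = 77.32°  →  valid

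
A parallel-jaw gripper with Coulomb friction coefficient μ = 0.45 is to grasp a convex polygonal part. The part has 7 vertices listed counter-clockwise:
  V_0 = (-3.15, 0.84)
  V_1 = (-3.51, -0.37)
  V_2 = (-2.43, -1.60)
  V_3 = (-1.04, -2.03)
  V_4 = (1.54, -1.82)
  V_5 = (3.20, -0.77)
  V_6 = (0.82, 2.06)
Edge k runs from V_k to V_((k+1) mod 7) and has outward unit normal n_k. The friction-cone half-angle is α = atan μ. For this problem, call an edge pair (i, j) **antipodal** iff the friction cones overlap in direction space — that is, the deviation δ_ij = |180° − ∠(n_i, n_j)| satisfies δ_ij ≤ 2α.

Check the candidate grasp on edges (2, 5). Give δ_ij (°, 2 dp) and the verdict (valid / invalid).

α = atan 0.45 = 24.23°;  2α = 48.46°
edge 2: e_2 = (+1.39, -0.43);  n_2 = (-0.2955, -0.9553)
edge 5: e_5 = (-2.38, +2.83);  n_5 = (+0.7653, +0.6436)
∠(n_2, n_5) = 147.25°
δ = |180° − 147.25°| = 32.75°
32.75° ≤ 2α = 48.46°  →  valid

δ = 32.75°, valid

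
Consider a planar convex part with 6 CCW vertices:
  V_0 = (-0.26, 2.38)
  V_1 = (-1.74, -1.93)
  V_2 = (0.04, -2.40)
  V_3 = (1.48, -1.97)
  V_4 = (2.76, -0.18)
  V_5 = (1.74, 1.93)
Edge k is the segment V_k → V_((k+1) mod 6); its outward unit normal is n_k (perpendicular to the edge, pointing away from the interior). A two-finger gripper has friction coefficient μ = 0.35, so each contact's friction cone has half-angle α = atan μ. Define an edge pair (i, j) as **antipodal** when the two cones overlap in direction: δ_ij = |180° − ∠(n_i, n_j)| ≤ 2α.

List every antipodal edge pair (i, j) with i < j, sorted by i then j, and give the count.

α = atan 0.35 = 19.29°;  2α = 38.58°
n_0 = (-0.9458, +0.3248)
n_1 = (-0.2553, -0.9669)
n_2 = (+0.2861, -0.9582)
n_3 = (+0.8134, -0.5817)
n_4 = (+0.9003, +0.4352)
n_5 = (+0.2195, +0.9756)
  (0,1): δ = 85.84°  ·
  (0,2): δ = 54.42°  ·
  (0,3): δ = 16.62°  ✓
  (0,4): δ = 44.75°  ·
  (0,5): δ = 96.27°  ·
  (1,2): δ = 148.58°  ·
  (1,3): δ = 110.78°  ·
  (1,4): δ = 49.41°  ·
  (1,5): δ = 2.11°  ✓
  (2,3): δ = 142.19°  ·
  (2,4): δ = 80.83°  ·
  (2,5): δ = 29.31°  ✓
  (3,4): δ = 118.63°  ·
  (3,5): δ = 67.11°  ·
  (4,5): δ = 128.48°  ·
antipodal pairs: 3

count = 3; pairs: (0,3), (1,5), (2,5)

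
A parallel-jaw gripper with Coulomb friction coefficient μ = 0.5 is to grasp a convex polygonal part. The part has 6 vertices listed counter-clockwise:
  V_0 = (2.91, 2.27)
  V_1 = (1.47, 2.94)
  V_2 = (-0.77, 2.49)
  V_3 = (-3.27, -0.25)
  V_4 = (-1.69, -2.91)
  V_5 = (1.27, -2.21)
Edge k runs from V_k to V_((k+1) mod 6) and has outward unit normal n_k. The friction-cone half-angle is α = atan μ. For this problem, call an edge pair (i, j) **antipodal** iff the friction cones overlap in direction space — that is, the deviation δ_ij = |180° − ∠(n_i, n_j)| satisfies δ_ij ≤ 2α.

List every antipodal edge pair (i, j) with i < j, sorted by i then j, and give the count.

α = atan 0.5 = 26.57°;  2α = 53.13°
n_0 = (+0.4219, +0.9067)
n_1 = (-0.1970, +0.9804)
n_2 = (-0.7387, +0.6740)
n_3 = (-0.8598, -0.5107)
n_4 = (+0.2301, -0.9732)
n_5 = (+0.9391, -0.3438)
  (0,1): δ = 143.69°  ·
  (0,2): δ = 107.43°  ·
  (0,3): δ = 34.34°  ✓
  (0,4): δ = 38.26°  ✓
  (0,5): δ = 94.85°  ·
  (1,2): δ = 143.74°  ·
  (1,3): δ = 70.65°  ·
  (1,4): δ = 1.95°  ✓
  (1,5): δ = 58.53°  ·
  (2,3): δ = 106.91°  ·
  (2,4): δ = 34.32°  ✓
  (2,5): δ = 22.27°  ✓
  (3,4): δ = 107.40°  ·
  (3,5): δ = 50.82°  ✓
  (4,5): δ = 123.41°  ·
antipodal pairs: 6

count = 6; pairs: (0,3), (0,4), (1,4), (2,4), (2,5), (3,5)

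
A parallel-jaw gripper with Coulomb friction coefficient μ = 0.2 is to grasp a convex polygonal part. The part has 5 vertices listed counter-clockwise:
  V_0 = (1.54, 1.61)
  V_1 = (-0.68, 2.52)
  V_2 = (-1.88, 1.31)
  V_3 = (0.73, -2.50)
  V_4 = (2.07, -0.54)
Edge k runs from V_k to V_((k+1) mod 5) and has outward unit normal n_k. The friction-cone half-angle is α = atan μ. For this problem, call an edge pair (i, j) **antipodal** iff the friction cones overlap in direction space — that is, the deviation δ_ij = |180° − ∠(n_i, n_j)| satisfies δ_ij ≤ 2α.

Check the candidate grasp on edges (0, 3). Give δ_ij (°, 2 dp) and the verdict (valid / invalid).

α = atan 0.2 = 11.31°;  2α = 22.62°
edge 0: e_0 = (-2.22, +0.91);  n_0 = (+0.3793, +0.9253)
edge 3: e_3 = (+1.34, +1.96);  n_3 = (+0.8255, -0.5644)
∠(n_0, n_3) = 102.07°
δ = |180° − 102.07°| = 77.93°
77.93° > 2α = 22.62°  →  invalid

δ = 77.93°, invalid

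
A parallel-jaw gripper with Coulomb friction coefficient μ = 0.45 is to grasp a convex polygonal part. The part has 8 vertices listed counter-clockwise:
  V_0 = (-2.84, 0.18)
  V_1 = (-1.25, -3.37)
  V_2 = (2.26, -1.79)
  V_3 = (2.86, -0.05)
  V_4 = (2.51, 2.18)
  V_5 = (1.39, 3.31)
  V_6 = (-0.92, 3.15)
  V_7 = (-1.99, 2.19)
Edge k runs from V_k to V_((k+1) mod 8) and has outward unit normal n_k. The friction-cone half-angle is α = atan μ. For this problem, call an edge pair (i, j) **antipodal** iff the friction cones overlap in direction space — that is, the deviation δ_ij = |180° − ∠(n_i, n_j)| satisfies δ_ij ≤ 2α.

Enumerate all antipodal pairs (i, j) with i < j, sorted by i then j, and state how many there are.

α = atan 0.45 = 24.23°;  2α = 48.46°
n_0 = (-0.9126, -0.4088)
n_1 = (+0.4105, -0.9119)
n_2 = (+0.9454, -0.3260)
n_3 = (+0.9879, +0.1551)
n_4 = (+0.7102, +0.7040)
n_5 = (-0.0691, +0.9976)
n_6 = (-0.6678, +0.7443)
n_7 = (-0.9210, +0.3895)
  (0,1): δ = 89.89°  ·
  (0,2): δ = 43.15°  ✓
  (0,3): δ = 15.21°  ✓
  (0,4): δ = 20.62°  ✓
  (0,5): δ = 69.84°  ·
  (0,6): δ = 107.77°  ·
  (0,7): δ = 132.95°  ·
  (1,2): δ = 133.26°  ·
  (1,3): δ = 105.31°  ·
  (1,4): δ = 69.49°  ·
  (1,5): δ = 20.27°  ✓
  (1,6): δ = 17.66°  ✓
  (1,7): δ = 42.84°  ✓
  (2,3): δ = 152.05°  ·
  (2,4): δ = 116.23°  ·
  (2,5): δ = 67.01°  ·
  (2,6): δ = 29.08°  ✓
  (2,7): δ = 3.90°  ✓
  (3,4): δ = 144.17°  ·
  (3,5): δ = 94.96°  ·
  (3,6): δ = 57.02°  ·
  (3,7): δ = 31.84°  ✓
  (4,5): δ = 130.78°  ·
  (4,6): δ = 92.85°  ·
  (4,7): δ = 67.67°  ·
  (5,6): δ = 142.06°  ·
  (5,7): δ = 116.89°  ·
  (6,7): δ = 154.82°  ·
antipodal pairs: 9

count = 9; pairs: (0,2), (0,3), (0,4), (1,5), (1,6), (1,7), (2,6), (2,7), (3,7)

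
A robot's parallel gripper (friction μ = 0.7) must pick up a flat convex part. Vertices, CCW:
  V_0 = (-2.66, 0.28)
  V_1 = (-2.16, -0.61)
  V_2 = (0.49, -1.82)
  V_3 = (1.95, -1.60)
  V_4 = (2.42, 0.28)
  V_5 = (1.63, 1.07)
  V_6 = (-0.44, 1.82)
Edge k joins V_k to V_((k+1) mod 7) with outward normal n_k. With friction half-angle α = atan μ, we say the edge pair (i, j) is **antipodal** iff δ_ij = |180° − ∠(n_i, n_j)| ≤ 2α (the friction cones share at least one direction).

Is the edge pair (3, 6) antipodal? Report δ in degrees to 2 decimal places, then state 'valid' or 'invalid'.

δ = 41.21°, valid

α = atan 0.7 = 34.99°;  2α = 69.98°
edge 3: e_3 = (+0.47, +1.88);  n_3 = (+0.9701, -0.2425)
edge 6: e_6 = (-2.22, -1.54);  n_6 = (-0.5700, +0.8217)
∠(n_3, n_6) = 138.79°
δ = |180° − 138.79°| = 41.21°
41.21° ≤ 2α = 69.98°  →  valid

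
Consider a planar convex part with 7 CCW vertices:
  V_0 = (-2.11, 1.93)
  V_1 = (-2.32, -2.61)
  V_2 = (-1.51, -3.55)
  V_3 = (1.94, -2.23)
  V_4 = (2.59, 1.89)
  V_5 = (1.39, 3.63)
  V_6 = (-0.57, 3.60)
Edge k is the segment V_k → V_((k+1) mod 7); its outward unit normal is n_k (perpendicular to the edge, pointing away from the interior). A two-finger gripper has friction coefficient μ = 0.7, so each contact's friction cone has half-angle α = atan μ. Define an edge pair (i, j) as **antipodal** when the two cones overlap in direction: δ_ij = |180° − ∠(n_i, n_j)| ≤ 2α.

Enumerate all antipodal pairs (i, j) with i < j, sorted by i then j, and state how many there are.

count = 9; pairs: (0,2), (0,3), (0,4), (1,3), (1,4), (1,5), (2,5), (2,6), (3,6)

α = atan 0.7 = 34.99°;  2α = 69.98°
n_0 = (-0.9989, +0.0462)
n_1 = (-0.7575, -0.6528)
n_2 = (+0.3573, -0.9340)
n_3 = (+0.9878, -0.1558)
n_4 = (+0.8232, +0.5677)
n_5 = (-0.0153, +0.9999)
n_6 = (-0.7351, +0.6779)
  (0,1): δ = 136.60°  ·
  (0,2): δ = 66.41°  ✓
  (0,3): δ = 6.32°  ✓
  (0,4): δ = 37.24°  ✓
  (0,5): δ = 93.53°  ·
  (0,6): δ = 139.97°  ·
  (1,2): δ = 109.81°  ·
  (1,3): δ = 49.72°  ✓
  (1,4): δ = 6.16°  ✓
  (1,5): δ = 50.13°  ✓
  (1,6): δ = 96.57°  ·
  (2,3): δ = 119.90°  ·
  (2,4): δ = 76.34°  ·
  (2,5): δ = 20.06°  ✓
  (2,6): δ = 26.38°  ✓
  (3,4): δ = 136.44°  ·
  (3,5): δ = 80.16°  ·
  (3,6): δ = 33.72°  ✓
  (4,5): δ = 123.72°  ·
  (4,6): δ = 77.27°  ·
  (5,6): δ = 133.56°  ·
antipodal pairs: 9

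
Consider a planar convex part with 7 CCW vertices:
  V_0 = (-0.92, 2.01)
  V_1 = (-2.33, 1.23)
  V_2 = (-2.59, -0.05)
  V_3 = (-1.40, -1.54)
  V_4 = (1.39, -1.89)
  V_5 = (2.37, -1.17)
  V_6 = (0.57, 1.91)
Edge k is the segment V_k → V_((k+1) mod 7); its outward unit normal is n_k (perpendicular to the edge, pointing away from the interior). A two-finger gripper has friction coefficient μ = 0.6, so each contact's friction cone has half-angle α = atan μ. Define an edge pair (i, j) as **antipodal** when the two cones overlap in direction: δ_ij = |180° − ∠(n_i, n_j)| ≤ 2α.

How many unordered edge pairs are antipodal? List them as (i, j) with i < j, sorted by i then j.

α = atan 0.6 = 30.96°;  2α = 61.93°
n_0 = (-0.4841, +0.8750)
n_1 = (-0.9800, +0.1991)
n_2 = (-0.7814, -0.6241)
n_3 = (-0.1245, -0.9922)
n_4 = (+0.5921, -0.8059)
n_5 = (+0.8634, +0.5046)
n_6 = (+0.0670, +0.9978)
  (0,1): δ = 130.43°  ·
  (0,2): δ = 80.34°  ·
  (0,3): δ = 36.10°  ✓
  (0,4): δ = 7.35°  ✓
  (0,5): δ = 91.35°  ·
  (0,6): δ = 147.21°  ·
  (1,2): δ = 129.91°  ·
  (1,3): δ = 85.67°  ·
  (1,4): δ = 42.21°  ✓
  (1,5): δ = 41.78°  ✓
  (1,6): δ = 97.64°  ·
  (2,3): δ = 135.76°  ·
  (2,4): δ = 92.31°  ·
  (2,5): δ = 8.31°  ✓
  (2,6): δ = 47.55°  ✓
  (3,4): δ = 136.55°  ·
  (3,5): δ = 52.55°  ✓
  (3,6): δ = 3.31°  ✓
  (4,5): δ = 96.00°  ·
  (4,6): δ = 40.14°  ✓
  (5,6): δ = 124.14°  ·
antipodal pairs: 9

count = 9; pairs: (0,3), (0,4), (1,4), (1,5), (2,5), (2,6), (3,5), (3,6), (4,6)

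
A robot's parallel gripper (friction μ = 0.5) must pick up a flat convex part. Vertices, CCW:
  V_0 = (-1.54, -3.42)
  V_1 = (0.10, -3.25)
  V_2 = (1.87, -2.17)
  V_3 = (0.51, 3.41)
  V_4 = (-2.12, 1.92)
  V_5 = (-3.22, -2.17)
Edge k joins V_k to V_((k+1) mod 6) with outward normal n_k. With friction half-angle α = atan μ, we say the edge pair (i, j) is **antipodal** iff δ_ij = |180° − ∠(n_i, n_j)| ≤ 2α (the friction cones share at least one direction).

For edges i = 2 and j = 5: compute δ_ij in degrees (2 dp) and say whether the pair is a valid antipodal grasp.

δ = 39.65°, valid

α = atan 0.5 = 26.57°;  2α = 53.13°
edge 2: e_2 = (-1.36, +5.58);  n_2 = (+0.9716, +0.2368)
edge 5: e_5 = (+1.68, -1.25);  n_5 = (-0.5969, -0.8023)
∠(n_2, n_5) = 140.35°
δ = |180° − 140.35°| = 39.65°
39.65° ≤ 2α = 53.13°  →  valid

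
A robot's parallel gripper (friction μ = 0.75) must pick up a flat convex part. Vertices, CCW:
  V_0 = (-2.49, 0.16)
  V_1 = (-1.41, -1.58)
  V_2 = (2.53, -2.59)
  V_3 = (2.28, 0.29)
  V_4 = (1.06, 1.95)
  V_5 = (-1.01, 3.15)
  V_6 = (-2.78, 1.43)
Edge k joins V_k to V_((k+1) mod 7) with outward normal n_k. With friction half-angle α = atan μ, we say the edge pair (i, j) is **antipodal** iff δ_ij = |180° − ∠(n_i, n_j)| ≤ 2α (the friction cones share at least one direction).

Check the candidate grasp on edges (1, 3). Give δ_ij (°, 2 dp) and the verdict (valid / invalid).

α = atan 0.75 = 36.87°;  2α = 73.74°
edge 1: e_1 = (+3.94, -1.01);  n_1 = (-0.2483, -0.9687)
edge 3: e_3 = (-1.22, +1.66);  n_3 = (+0.8058, +0.5922)
∠(n_1, n_3) = 140.69°
δ = |180° − 140.69°| = 39.31°
39.31° ≤ 2α = 73.74°  →  valid

δ = 39.31°, valid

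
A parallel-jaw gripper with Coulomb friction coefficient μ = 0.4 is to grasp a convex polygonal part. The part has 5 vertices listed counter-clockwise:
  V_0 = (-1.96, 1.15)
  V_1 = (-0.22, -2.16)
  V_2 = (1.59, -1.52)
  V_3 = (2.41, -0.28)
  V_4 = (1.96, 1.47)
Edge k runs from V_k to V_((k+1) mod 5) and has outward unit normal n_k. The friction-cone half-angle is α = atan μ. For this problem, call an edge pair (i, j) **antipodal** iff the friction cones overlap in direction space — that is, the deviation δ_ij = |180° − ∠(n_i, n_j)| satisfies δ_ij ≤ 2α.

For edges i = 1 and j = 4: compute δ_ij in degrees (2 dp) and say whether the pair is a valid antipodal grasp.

α = atan 0.4 = 21.80°;  2α = 43.60°
edge 1: e_1 = (+1.81, +0.64);  n_1 = (+0.3334, -0.9428)
edge 4: e_4 = (-3.92, -0.32);  n_4 = (-0.0814, +0.9967)
∠(n_1, n_4) = 165.19°
δ = |180° − 165.19°| = 14.81°
14.81° ≤ 2α = 43.60°  →  valid

δ = 14.81°, valid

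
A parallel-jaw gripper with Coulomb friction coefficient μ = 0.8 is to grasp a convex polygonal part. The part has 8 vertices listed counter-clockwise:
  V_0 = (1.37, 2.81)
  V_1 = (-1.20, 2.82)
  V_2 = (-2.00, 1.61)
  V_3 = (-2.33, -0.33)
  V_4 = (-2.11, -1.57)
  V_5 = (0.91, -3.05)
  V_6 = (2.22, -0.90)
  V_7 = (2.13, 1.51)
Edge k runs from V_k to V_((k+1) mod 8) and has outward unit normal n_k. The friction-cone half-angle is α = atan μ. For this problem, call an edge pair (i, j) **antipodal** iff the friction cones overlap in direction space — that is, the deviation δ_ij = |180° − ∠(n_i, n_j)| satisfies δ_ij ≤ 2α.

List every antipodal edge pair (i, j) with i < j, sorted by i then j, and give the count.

count = 13; pairs: (0,4), (0,5), (1,5), (1,6), (1,7), (2,5), (2,6), (2,7), (3,5), (3,6), (3,7), (4,6), (4,7)

α = atan 0.8 = 38.66°;  2α = 77.32°
n_0 = (+0.0039, +1.0000)
n_1 = (-0.8342, +0.5515)
n_2 = (-0.9858, +0.1677)
n_3 = (-0.9846, -0.1747)
n_4 = (-0.4401, -0.8980)
n_5 = (+0.8540, -0.5203)
n_6 = (+0.9993, +0.0373)
n_7 = (+0.8633, +0.5047)
  (0,1): δ = 123.25°  ·
  (0,2): δ = 99.43°  ·
  (0,3): δ = 79.72°  ·
  (0,4): δ = 25.88°  ✓
  (0,5): δ = 58.87°  ✓
  (0,6): δ = 92.36°  ·
  (0,7): δ = 120.53°  ·
  (1,2): δ = 156.18°  ·
  (1,3): δ = 136.47°  ·
  (1,4): δ = 82.64°  ·
  (1,5): δ = 2.12°  ✓
  (1,6): δ = 35.61°  ✓
  (1,7): δ = 63.78°  ✓
  (2,3): δ = 160.29°  ·
  (2,4): δ = 106.45°  ·
  (2,5): δ = 21.70°  ✓
  (2,6): δ = 11.79°  ✓
  (2,7): δ = 39.96°  ✓
  (3,4): δ = 126.17°  ·
  (3,5): δ = 41.41°  ✓
  (3,6): δ = 7.92°  ✓
  (3,7): δ = 20.25°  ✓
  (4,5): δ = 95.25°  ·
  (4,6): δ = 61.75°  ✓
  (4,7): δ = 33.58°  ✓
  (5,6): δ = 146.51°  ·
  (5,7): δ = 118.33°  ·
  (6,7): δ = 151.83°  ·
antipodal pairs: 13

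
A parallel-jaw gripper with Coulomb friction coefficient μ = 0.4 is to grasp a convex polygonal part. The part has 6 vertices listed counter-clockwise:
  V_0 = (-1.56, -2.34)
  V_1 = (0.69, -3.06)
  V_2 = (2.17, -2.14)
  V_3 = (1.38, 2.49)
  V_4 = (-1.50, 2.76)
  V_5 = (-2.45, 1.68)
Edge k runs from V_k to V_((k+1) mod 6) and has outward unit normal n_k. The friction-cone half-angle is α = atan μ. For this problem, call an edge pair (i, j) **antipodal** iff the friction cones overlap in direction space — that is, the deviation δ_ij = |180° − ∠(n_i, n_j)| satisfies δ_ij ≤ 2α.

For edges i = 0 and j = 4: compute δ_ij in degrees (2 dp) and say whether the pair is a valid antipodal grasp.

α = atan 0.4 = 21.80°;  2α = 43.60°
edge 0: e_0 = (+2.25, -0.72);  n_0 = (-0.3048, -0.9524)
edge 4: e_4 = (-0.95, -1.08);  n_4 = (-0.7509, +0.6605)
∠(n_0, n_4) = 113.59°
δ = |180° − 113.59°| = 66.41°
66.41° > 2α = 43.60°  →  invalid

δ = 66.41°, invalid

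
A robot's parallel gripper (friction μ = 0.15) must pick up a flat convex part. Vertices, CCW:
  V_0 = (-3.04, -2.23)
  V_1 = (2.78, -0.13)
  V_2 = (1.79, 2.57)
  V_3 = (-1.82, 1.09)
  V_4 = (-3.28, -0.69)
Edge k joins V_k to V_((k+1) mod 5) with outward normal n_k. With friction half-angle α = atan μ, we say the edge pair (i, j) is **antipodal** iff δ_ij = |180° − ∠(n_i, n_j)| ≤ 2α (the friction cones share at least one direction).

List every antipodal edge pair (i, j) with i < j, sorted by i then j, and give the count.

α = atan 0.15 = 8.53°;  2α = 17.06°
n_0 = (+0.3394, -0.9406)
n_1 = (+0.9389, +0.3443)
n_2 = (-0.3793, +0.9253)
n_3 = (-0.7732, +0.6342)
n_4 = (-0.9881, -0.1540)
  (0,1): δ = 89.70°  ·
  (0,2): δ = 2.45°  ✓
  (0,3): δ = 30.80°  ·
  (0,4): δ = 79.02°  ·
  (1,2): δ = 87.84°  ·
  (1,3): δ = 59.50°  ·
  (1,4): δ = 11.28°  ✓
  (2,3): δ = 151.65°  ·
  (2,4): δ = 103.43°  ·
  (3,4): δ = 131.78°  ·
antipodal pairs: 2

count = 2; pairs: (0,2), (1,4)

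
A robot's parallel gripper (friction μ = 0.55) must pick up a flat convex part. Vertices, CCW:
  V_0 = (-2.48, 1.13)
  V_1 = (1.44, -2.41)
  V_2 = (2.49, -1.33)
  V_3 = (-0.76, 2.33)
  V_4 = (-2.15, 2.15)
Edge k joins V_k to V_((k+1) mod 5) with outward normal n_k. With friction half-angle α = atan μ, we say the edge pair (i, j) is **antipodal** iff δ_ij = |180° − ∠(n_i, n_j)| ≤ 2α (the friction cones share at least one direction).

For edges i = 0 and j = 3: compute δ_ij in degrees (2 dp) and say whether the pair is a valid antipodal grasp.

α = atan 0.55 = 28.81°;  2α = 57.62°
edge 0: e_0 = (+3.92, -3.54);  n_0 = (-0.6702, -0.7422)
edge 3: e_3 = (-1.39, -0.18);  n_3 = (-0.1284, +0.9917)
∠(n_0, n_3) = 130.54°
δ = |180° − 130.54°| = 49.46°
49.46° ≤ 2α = 57.62°  →  valid

δ = 49.46°, valid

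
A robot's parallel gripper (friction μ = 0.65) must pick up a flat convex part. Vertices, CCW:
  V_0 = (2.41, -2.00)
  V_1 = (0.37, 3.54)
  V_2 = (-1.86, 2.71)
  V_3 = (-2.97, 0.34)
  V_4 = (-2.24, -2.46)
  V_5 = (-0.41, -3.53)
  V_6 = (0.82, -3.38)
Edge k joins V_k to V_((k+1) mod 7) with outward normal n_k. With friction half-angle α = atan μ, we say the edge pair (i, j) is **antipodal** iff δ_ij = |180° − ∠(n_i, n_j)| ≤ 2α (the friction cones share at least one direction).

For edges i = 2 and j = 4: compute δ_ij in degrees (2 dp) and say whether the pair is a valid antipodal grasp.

α = atan 0.65 = 33.02°;  2α = 66.05°
edge 2: e_2 = (-1.11, -2.37);  n_2 = (-0.9056, +0.4241)
edge 4: e_4 = (+1.83, -1.07);  n_4 = (-0.5048, -0.8633)
∠(n_2, n_4) = 84.78°
δ = |180° − 84.78°| = 95.22°
95.22° > 2α = 66.05°  →  invalid

δ = 95.22°, invalid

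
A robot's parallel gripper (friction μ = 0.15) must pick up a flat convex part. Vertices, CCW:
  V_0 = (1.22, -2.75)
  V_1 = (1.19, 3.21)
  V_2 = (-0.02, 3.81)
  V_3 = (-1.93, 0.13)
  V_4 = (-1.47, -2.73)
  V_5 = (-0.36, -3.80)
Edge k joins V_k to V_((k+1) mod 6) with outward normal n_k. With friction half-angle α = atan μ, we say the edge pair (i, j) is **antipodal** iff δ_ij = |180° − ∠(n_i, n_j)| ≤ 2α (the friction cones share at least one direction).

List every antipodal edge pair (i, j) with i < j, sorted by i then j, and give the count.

count = 1; pairs: (0,3)

α = atan 0.15 = 8.53°;  2α = 17.06°
n_0 = (+1.0000, +0.0050)
n_1 = (+0.4442, +0.8959)
n_2 = (-0.8876, +0.4607)
n_3 = (-0.9873, -0.1588)
n_4 = (-0.6940, -0.7200)
n_5 = (+0.5535, -0.8329)
  (0,1): δ = 116.66°  ·
  (0,2): δ = 27.72°  ·
  (0,3): δ = 8.85°  ✓
  (0,4): δ = 45.76°  ·
  (0,5): δ = 123.32°  ·
  (1,2): δ = 91.05°  ·
  (1,3): δ = 54.49°  ·
  (1,4): δ = 17.57°  ·
  (1,5): δ = 59.98°  ·
  (2,3): δ = 143.43°  ·
  (2,4): δ = 106.52°  ·
  (2,5): δ = 28.96°  ·
  (3,4): δ = 143.09°  ·
  (3,5): δ = 65.53°  ·
  (4,5): δ = 102.44°  ·
antipodal pairs: 1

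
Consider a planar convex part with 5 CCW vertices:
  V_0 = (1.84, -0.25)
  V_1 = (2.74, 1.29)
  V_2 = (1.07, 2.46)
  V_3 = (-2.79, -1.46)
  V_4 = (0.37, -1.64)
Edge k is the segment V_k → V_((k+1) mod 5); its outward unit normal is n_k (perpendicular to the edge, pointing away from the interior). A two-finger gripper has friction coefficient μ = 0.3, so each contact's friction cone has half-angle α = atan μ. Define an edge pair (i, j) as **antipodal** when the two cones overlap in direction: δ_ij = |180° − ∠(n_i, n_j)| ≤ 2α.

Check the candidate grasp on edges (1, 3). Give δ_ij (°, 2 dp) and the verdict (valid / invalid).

δ = 31.75°, valid

α = atan 0.3 = 16.70°;  2α = 33.40°
edge 1: e_1 = (-1.67, +1.17);  n_1 = (+0.5738, +0.8190)
edge 3: e_3 = (+3.16, -0.18);  n_3 = (-0.0569, -0.9984)
∠(n_1, n_3) = 148.25°
δ = |180° − 148.25°| = 31.75°
31.75° ≤ 2α = 33.40°  →  valid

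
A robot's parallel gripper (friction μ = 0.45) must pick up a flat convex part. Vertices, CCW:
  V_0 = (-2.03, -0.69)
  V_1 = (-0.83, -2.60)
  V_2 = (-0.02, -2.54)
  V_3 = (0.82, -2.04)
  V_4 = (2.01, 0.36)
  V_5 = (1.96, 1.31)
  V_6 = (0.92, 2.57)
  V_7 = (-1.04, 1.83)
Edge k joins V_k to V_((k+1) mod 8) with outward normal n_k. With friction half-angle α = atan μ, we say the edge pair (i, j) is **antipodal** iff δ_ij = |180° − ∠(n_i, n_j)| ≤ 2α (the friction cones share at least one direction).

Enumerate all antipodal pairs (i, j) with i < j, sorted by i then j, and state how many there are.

α = atan 0.45 = 24.23°;  2α = 48.46°
n_0 = (-0.8468, -0.5320)
n_1 = (+0.0739, -0.9973)
n_2 = (+0.5115, -0.8593)
n_3 = (+0.8959, -0.4442)
n_4 = (+0.9986, +0.0526)
n_5 = (+0.7712, +0.6366)
n_6 = (-0.3532, +0.9355)
n_7 = (-0.9308, +0.3657)
  (0,1): δ = 117.90°  ·
  (0,2): δ = 91.38°  ·
  (0,3): δ = 58.51°  ·
  (0,4): δ = 29.13°  ✓
  (0,5): δ = 7.40°  ✓
  (0,6): δ = 78.54°  ·
  (0,7): δ = 126.41°  ·
  (1,2): δ = 153.47°  ·
  (1,3): δ = 120.61°  ·
  (1,4): δ = 91.22°  ·
  (1,5): δ = 54.70°  ·
  (1,6): δ = 16.45°  ✓
  (1,7): δ = 64.32°  ·
  (2,3): δ = 147.14°  ·
  (2,4): δ = 117.75°  ·
  (2,5): δ = 81.23°  ·
  (2,6): δ = 10.08°  ✓
  (2,7): δ = 37.79°  ✓
  (3,4): δ = 150.61°  ·
  (3,5): δ = 114.09°  ·
  (3,6): δ = 42.94°  ✓
  (3,7): δ = 4.93°  ✓
  (4,5): δ = 143.48°  ·
  (4,6): δ = 72.33°  ·
  (4,7): δ = 24.46°  ✓
  (5,6): δ = 108.85°  ·
  (5,7): δ = 60.98°  ·
  (6,7): δ = 132.13°  ·
antipodal pairs: 8

count = 8; pairs: (0,4), (0,5), (1,6), (2,6), (2,7), (3,6), (3,7), (4,7)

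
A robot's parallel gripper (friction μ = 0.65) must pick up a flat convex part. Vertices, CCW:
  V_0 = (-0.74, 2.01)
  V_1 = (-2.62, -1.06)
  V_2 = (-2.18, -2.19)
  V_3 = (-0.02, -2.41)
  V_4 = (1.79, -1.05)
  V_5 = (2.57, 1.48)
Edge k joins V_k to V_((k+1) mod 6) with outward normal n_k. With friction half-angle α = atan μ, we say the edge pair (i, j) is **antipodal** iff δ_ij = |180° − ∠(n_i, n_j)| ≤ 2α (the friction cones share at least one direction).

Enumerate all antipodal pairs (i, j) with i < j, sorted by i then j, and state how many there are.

count = 7; pairs: (0,2), (0,3), (0,4), (1,4), (1,5), (2,5), (3,5)

α = atan 0.65 = 33.02°;  2α = 66.05°
n_0 = (-0.8528, +0.5222)
n_1 = (-0.9318, -0.3628)
n_2 = (-0.1013, -0.9949)
n_3 = (+0.6007, -0.7995)
n_4 = (+0.9556, -0.2946)
n_5 = (+0.1581, +0.9874)
  (0,1): δ = 127.24°  ·
  (0,2): δ = 64.33°  ✓
  (0,3): δ = 21.60°  ✓
  (0,4): δ = 14.35°  ✓
  (0,5): δ = 112.39°  ·
  (1,2): δ = 117.09°  ·
  (1,3): δ = 74.35°  ·
  (1,4): δ = 38.41°  ✓
  (1,5): δ = 59.63°  ✓
  (2,3): δ = 137.26°  ·
  (2,4): δ = 101.32°  ·
  (2,5): δ = 3.28°  ✓
  (3,4): δ = 144.06°  ·
  (3,5): δ = 46.02°  ✓
  (4,5): δ = 81.96°  ·
antipodal pairs: 7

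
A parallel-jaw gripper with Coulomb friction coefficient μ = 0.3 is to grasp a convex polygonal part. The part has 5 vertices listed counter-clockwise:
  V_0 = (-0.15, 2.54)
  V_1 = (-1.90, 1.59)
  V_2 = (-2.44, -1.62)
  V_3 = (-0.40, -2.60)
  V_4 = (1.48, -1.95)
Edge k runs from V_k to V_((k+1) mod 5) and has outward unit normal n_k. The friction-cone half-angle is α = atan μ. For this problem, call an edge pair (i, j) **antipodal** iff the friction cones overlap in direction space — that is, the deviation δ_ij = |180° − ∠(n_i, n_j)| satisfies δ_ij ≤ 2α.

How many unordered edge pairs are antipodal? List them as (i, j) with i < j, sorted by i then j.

count = 2; pairs: (0,3), (1,4)

α = atan 0.3 = 16.70°;  2α = 33.40°
n_0 = (-0.4771, +0.8789)
n_1 = (-0.9861, +0.1659)
n_2 = (-0.4330, -0.9014)
n_3 = (+0.3268, -0.9451)
n_4 = (+0.9400, +0.3412)
  (0,1): δ = 128.04°  ·
  (0,2): δ = 54.15°  ·
  (0,3): δ = 9.42°  ✓
  (0,4): δ = 81.46°  ·
  (1,2): δ = 106.11°  ·
  (1,3): δ = 61.38°  ·
  (1,4): δ = 29.50°  ✓
  (2,3): δ = 135.27°  ·
  (2,4): δ = 44.39°  ·
  (3,4): δ = 89.12°  ·
antipodal pairs: 2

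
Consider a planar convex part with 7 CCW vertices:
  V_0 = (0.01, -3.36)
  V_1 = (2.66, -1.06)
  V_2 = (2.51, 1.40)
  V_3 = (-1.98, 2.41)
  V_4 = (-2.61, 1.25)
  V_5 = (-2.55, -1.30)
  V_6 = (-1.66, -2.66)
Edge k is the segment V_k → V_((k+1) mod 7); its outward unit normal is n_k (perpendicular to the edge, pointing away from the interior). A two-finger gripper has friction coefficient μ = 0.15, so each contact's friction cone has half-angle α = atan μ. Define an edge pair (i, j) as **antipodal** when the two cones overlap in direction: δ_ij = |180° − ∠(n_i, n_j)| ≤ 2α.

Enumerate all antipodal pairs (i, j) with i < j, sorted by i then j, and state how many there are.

count = 2; pairs: (1,4), (2,6)

α = atan 0.15 = 8.53°;  2α = 17.06°
n_0 = (+0.6555, -0.7552)
n_1 = (+0.9981, +0.0609)
n_2 = (+0.2195, +0.9756)
n_3 = (-0.8788, +0.4773)
n_4 = (-0.9997, -0.0235)
n_5 = (-0.8368, -0.5476)
n_6 = (-0.3866, -0.9223)
  (0,1): δ = 127.47°  ·
  (0,2): δ = 53.63°  ·
  (0,3): δ = 20.54°  ·
  (0,4): δ = 50.39°  ·
  (0,5): δ = 82.25°  ·
  (0,6): δ = 116.30°  ·
  (1,2): δ = 106.17°  ·
  (1,3): δ = 32.00°  ·
  (1,4): δ = 2.14°  ✓
  (1,5): δ = 29.71°  ·
  (1,6): δ = 63.77°  ·
  (2,3): δ = 105.83°  ·
  (2,4): δ = 75.97°  ·
  (2,5): δ = 44.12°  ·
  (2,6): δ = 10.06°  ✓
  (3,4): δ = 150.15°  ·
  (3,5): δ = 118.29°  ·
  (3,6): δ = 84.24°  ·
  (4,5): δ = 148.15°  ·
  (4,6): δ = 114.09°  ·
  (5,6): δ = 145.94°  ·
antipodal pairs: 2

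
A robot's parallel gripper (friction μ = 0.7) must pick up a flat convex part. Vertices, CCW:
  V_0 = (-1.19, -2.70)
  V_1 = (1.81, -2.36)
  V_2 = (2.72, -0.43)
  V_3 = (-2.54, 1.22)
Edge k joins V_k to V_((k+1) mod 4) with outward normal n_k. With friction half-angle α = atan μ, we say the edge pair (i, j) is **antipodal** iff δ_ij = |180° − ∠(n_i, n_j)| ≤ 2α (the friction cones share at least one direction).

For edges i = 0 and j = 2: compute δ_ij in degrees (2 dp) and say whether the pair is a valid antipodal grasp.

δ = 23.88°, valid

α = atan 0.7 = 34.99°;  2α = 69.98°
edge 0: e_0 = (+3.00, +0.34);  n_0 = (+0.1126, -0.9936)
edge 2: e_2 = (-5.26, +1.65);  n_2 = (+0.2993, +0.9542)
∠(n_0, n_2) = 156.12°
δ = |180° − 156.12°| = 23.88°
23.88° ≤ 2α = 69.98°  →  valid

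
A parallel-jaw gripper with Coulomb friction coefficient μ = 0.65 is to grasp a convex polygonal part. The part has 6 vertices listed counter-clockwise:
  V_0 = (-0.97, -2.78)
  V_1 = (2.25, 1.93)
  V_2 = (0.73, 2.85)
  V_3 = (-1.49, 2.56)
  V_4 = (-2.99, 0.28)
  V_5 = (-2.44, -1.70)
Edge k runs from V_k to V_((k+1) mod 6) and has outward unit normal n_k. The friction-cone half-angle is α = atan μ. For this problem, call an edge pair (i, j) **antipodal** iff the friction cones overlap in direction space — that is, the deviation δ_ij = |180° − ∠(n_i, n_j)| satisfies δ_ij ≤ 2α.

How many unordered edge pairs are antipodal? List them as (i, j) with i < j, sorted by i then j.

count = 6; pairs: (0,2), (0,3), (0,4), (1,4), (1,5), (2,5)

α = atan 0.65 = 33.02°;  2α = 66.05°
n_0 = (+0.8255, -0.5644)
n_1 = (+0.5178, +0.8555)
n_2 = (-0.1295, +0.9916)
n_3 = (-0.8354, +0.5496)
n_4 = (-0.9635, -0.2676)
n_5 = (-0.5921, -0.8059)
  (0,1): δ = 86.83°  ·
  (0,2): δ = 48.20°  ✓
  (0,3): δ = 1.02°  ✓
  (0,4): δ = 49.88°  ✓
  (0,5): δ = 88.05°  ·
  (1,2): δ = 141.37°  ·
  (1,3): δ = 92.16°  ·
  (1,4): δ = 43.29°  ✓
  (1,5): δ = 5.12°  ✓
  (2,3): δ = 130.78°  ·
  (2,4): δ = 81.92°  ·
  (2,5): δ = 43.75°  ✓
  (3,4): δ = 131.14°  ·
  (3,5): δ = 92.96°  ·
  (4,5): δ = 141.83°  ·
antipodal pairs: 6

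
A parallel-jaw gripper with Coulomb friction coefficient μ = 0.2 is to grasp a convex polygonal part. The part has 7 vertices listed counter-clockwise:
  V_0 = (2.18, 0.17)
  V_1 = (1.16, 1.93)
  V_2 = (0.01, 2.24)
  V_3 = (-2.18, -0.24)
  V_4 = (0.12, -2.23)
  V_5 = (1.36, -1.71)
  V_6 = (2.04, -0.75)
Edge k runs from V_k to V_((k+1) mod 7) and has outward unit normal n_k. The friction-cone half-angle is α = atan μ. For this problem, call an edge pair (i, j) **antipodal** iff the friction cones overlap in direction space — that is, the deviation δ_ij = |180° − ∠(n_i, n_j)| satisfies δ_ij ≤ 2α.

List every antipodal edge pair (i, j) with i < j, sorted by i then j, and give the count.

α = atan 0.2 = 11.31°;  2α = 22.62°
n_0 = (+0.8652, +0.5014)
n_1 = (+0.2603, +0.9655)
n_2 = (-0.7496, +0.6619)
n_3 = (-0.6543, -0.7562)
n_4 = (+0.3867, -0.9222)
n_5 = (+0.8160, -0.5780)
n_6 = (+0.9886, -0.1504)
  (0,1): δ = 135.18°  ·
  (0,2): δ = 71.54°  ·
  (0,3): δ = 19.04°  ✓
  (0,4): δ = 82.66°  ·
  (0,5): δ = 114.59°  ·
  (0,6): δ = 141.25°  ·
  (1,2): δ = 116.36°  ·
  (1,3): δ = 25.78°  ·
  (1,4): δ = 37.84°  ·
  (1,5): δ = 69.78°  ·
  (1,6): δ = 96.43°  ·
  (2,3): δ = 89.42°  ·
  (2,4): δ = 25.80°  ·
  (2,5): δ = 6.14°  ✓
  (2,6): δ = 32.79°  ·
  (3,4): δ = 116.38°  ·
  (3,5): δ = 84.44°  ·
  (3,6): δ = 57.79°  ·
  (4,5): δ = 148.06°  ·
  (4,6): δ = 121.40°  ·
  (5,6): δ = 153.34°  ·
antipodal pairs: 2

count = 2; pairs: (0,3), (2,5)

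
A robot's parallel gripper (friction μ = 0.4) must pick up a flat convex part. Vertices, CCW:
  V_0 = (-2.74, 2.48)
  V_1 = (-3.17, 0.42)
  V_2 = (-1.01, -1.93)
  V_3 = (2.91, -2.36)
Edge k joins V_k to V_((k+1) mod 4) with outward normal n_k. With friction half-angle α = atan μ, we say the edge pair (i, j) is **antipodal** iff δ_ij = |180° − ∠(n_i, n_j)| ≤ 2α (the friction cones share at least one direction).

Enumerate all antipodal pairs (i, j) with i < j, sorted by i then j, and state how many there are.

count = 2; pairs: (1,3), (2,3)

α = atan 0.4 = 21.80°;  2α = 43.60°
n_0 = (-0.9789, +0.2043)
n_1 = (-0.7362, -0.6767)
n_2 = (-0.1090, -0.9940)
n_3 = (+0.6506, +0.7594)
  (0,1): δ = 125.62°  ·
  (0,2): δ = 84.47°  ·
  (0,3): δ = 61.21°  ·
  (1,2): δ = 138.85°  ·
  (1,3): δ = 6.83°  ✓
  (2,3): δ = 34.32°  ✓
antipodal pairs: 2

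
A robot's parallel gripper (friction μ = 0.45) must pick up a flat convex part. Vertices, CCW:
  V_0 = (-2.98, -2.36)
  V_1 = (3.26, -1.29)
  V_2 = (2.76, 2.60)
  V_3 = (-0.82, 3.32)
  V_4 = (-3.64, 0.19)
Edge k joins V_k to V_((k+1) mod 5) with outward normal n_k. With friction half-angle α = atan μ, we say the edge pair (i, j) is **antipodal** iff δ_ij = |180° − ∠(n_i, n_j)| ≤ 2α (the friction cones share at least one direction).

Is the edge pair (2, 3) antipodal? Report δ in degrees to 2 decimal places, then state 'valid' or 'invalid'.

δ = 120.65°, invalid

α = atan 0.45 = 24.23°;  2α = 48.46°
edge 2: e_2 = (-3.58, +0.72);  n_2 = (+0.1972, +0.9804)
edge 3: e_3 = (-2.82, -3.13);  n_3 = (-0.7429, +0.6694)
∠(n_2, n_3) = 59.35°
δ = |180° − 59.35°| = 120.65°
120.65° > 2α = 48.46°  →  invalid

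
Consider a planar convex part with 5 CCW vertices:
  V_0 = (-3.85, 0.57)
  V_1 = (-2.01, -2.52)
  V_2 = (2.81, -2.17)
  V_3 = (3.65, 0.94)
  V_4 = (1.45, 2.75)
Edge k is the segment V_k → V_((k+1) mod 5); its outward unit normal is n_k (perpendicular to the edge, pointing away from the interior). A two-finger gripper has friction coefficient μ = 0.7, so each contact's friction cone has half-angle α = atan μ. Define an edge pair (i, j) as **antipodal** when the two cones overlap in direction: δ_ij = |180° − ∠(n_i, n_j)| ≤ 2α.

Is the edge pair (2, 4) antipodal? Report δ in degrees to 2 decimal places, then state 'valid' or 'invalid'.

α = atan 0.7 = 34.99°;  2α = 69.98°
edge 2: e_2 = (+0.84, +3.11);  n_2 = (+0.9654, -0.2608)
edge 4: e_4 = (-5.30, -2.18);  n_4 = (-0.3804, +0.9248)
∠(n_2, n_4) = 127.47°
δ = |180° − 127.47°| = 52.53°
52.53° ≤ 2α = 69.98°  →  valid

δ = 52.53°, valid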